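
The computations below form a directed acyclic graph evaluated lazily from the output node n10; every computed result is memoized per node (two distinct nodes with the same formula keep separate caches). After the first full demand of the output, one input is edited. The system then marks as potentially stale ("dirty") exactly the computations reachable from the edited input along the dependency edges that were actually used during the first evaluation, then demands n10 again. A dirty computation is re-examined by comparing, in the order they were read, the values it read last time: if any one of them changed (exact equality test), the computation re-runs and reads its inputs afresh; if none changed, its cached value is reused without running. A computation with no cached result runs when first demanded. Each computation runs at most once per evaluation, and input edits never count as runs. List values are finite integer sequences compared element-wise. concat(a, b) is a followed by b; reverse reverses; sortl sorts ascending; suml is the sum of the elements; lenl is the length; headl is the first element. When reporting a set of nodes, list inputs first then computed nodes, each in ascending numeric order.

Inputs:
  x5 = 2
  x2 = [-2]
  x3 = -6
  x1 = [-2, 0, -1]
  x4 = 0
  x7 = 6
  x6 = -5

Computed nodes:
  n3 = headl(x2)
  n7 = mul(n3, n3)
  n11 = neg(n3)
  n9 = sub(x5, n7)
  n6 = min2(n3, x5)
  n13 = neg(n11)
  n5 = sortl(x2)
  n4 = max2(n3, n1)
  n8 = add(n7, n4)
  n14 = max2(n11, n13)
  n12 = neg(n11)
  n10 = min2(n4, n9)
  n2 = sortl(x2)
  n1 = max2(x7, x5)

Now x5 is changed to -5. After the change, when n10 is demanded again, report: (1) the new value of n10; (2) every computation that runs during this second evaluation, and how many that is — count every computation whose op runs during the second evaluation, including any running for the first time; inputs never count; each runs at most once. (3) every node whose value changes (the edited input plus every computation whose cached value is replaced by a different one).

First demand of the output computes:
  n1 = max2(6, 2) = 6
  n3 = headl([-2]) = -2
  n4 = max2(-2, 6) = 6
  n7 = mul(-2, -2) = 4
  n9 = sub(2, 4) = -2
  n10 = min2(6, -2) = -2

After the edit, cleaning proceeds:
  n1: a read changed (x5 2->-5) — executes, giving 6 — identical to its old value.
  n4: dirty, but its reads are unchanged (n3 unchanged, n1 unchanged); cached 6 stands.
  n9: a read changed (x5 2->-5) — executes, giving -9.
  n10: a read changed (n9 -2->-9) — executes, giving -9.

Note where the cutoff bites: n4 is checked, finds nothing changed, and keeps its cache.

Demanding n10 again yields -9.
3 computations run: n1, n9, n10.
The nodes whose values change: x5, n9, n10.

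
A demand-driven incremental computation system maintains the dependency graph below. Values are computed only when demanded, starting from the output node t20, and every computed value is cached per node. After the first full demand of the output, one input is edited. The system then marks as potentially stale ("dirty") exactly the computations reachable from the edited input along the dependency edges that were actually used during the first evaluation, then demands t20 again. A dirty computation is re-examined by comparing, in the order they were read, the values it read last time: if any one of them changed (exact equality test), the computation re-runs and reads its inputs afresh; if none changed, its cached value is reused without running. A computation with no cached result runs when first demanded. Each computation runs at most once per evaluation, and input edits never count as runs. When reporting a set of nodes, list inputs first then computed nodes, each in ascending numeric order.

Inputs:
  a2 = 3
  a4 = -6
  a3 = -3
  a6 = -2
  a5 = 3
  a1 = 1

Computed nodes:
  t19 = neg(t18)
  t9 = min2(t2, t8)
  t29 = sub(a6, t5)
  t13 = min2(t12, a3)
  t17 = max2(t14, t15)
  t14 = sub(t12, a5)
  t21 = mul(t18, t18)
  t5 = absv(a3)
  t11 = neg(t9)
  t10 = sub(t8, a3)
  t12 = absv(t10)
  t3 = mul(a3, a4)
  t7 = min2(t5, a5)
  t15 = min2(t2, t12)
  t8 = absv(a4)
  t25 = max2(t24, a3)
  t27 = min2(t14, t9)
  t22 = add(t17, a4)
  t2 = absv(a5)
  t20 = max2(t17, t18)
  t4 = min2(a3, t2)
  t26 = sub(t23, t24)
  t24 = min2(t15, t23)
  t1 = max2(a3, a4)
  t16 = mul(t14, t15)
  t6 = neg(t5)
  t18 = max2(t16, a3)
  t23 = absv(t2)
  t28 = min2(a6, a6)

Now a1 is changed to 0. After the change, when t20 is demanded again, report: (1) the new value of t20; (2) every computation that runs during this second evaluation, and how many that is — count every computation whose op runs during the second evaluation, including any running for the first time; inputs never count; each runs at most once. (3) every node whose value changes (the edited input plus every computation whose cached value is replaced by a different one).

First evaluation (everything demanded from the output):
  t2 = absv(3) = 3
  t8 = absv(-6) = 6
  t10 = sub(6, -3) = 9
  t12 = absv(9) = 9
  t14 = sub(9, 3) = 6
  t15 = min2(3, 9) = 3
  t16 = mul(6, 3) = 18
  t17 = max2(6, 3) = 6
  t18 = max2(18, -3) = 18
  t20 = max2(6, 18) = 18

Propagation after the edit:
  a1 feeds no computation that the output demands — nothing is marked dirty and nothing runs.

Key observation: a1 is never demanded by the output, so the edit triggers no recomputation at all.

New value of t20: 18.
Computations that run: none — 0 in total.
Values that change: a1.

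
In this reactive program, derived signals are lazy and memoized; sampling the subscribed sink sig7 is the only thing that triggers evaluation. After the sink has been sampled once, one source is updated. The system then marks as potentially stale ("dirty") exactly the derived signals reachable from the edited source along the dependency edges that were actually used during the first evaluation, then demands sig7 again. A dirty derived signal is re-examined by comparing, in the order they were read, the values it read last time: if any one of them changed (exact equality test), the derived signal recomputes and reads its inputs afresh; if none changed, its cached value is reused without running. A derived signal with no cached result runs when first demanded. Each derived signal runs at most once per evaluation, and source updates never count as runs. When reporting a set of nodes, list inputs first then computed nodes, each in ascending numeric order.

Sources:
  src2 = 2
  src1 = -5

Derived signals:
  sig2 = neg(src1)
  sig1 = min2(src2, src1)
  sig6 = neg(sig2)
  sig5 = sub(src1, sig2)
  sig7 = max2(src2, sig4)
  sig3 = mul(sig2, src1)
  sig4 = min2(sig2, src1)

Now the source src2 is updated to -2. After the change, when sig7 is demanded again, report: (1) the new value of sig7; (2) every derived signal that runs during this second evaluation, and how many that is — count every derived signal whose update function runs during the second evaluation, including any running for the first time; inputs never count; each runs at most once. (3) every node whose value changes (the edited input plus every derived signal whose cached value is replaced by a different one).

Demanding sig7 again yields -2.
1 derived signals run: sig7.
The nodes whose values change: src2, sig7.

First demand of the output computes:
  sig2 = neg(-5) = 5
  sig4 = min2(5, -5) = -5
  sig7 = max2(2, -5) = 2

After the edit, cleaning proceeds:
  sig7: a read changed (src2 2->-2) — executes, giving -2.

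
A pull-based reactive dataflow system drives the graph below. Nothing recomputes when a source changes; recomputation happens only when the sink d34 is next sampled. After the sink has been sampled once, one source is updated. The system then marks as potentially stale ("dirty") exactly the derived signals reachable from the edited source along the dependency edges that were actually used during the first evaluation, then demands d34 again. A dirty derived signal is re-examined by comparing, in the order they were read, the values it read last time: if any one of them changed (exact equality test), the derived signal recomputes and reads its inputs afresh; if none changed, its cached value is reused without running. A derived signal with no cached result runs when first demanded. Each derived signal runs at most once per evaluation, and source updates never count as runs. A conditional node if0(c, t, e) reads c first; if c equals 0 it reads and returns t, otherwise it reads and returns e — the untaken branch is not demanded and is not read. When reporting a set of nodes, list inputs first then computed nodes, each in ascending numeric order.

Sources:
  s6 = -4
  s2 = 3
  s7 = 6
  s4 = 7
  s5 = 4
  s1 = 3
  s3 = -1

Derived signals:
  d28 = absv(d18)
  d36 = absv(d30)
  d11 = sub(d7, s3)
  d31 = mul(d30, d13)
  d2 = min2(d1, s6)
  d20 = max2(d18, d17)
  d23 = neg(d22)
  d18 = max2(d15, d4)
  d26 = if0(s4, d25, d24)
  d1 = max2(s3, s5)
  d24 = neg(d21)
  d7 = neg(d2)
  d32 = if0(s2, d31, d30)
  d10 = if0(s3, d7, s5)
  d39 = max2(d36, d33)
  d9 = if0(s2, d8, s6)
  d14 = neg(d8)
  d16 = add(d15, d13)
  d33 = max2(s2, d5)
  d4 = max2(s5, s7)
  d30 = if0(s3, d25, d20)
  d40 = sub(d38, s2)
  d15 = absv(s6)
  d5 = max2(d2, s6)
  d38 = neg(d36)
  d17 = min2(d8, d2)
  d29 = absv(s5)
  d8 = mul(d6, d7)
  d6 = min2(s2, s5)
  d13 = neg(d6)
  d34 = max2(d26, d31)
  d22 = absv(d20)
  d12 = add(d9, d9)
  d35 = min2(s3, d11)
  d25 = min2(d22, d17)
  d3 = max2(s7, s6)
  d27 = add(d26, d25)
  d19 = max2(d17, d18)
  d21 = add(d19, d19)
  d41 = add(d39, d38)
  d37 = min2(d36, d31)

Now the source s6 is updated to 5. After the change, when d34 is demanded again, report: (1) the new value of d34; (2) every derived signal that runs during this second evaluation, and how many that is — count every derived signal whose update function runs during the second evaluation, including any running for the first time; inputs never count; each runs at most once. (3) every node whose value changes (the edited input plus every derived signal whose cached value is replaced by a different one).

First evaluation (everything demanded from the output):
  d1 = max2(-1, 4) = 4
  d2 = min2(4, -4) = -4
  d4 = max2(4, 6) = 6
  d6 = min2(3, 4) = 3
  d7 = neg(-4) = 4
  d8 = mul(3, 4) = 12
  d13 = neg(3) = -3
  d15 = absv(-4) = 4
  d17 = min2(12, -4) = -4
  d18 = max2(4, 6) = 6
  d19 = max2(-4, 6) = 6
  d20 = max2(6, -4) = 6
  d21 = add(6, 6) = 12
  d24 = neg(12) = -12
  d26 = if0(s4=7 -> else branch d24) = -12
  d30 = if0(s3=-1 -> else branch d20) = 6
  d31 = mul(6, -3) = -18
  d34 = max2(-12, -18) = -12

Propagation after the edit:
  d2: runs — s6 -4->5; result 4.
  d7: runs — d2 -4->4; result -4.
  d8: runs — d7 4->-4; result -12.
  d15: runs — s6 -4->5; result 5.
  d17: runs — d8 12->-12; d2 -4->4; result -12.
  d18: runs — d15 4->5; result 6 (same value as before).
  d19: runs — d17 -4->-12; result 6 (same value as before).
  d20: runs — d17 -4->-12; result 6 (same value as before).
  d21: checked — values it read are unchanged (d19 unchanged, d19 unchanged); reused cached 12 without running.
  d24: checked — values it read are unchanged (d21 unchanged); reused cached -12 without running.
  d26: checked — values it read are unchanged (s4 unchanged, d24 unchanged); reused cached -12 without running.
  d30: checked — values it read are unchanged (s3 unchanged, d20 unchanged); reused cached 6 without running.
  d31: checked — values it read are unchanged (d30 unchanged, d13 unchanged); reused cached -18 without running.
  d34: checked — values it read are unchanged (d26 unchanged, d31 unchanged); reused cached -12 without running.

Key observation: the cutoff stops propagation at d21 — its inputs' values are unchanged, so it reuses its cache.

New value of d34: -12.
Derived signals that run: d2, d7, d8, d15, d17, d18, d19, d20 — 8 in total.
Values that change: s6, d2, d7, d8, d15, d17.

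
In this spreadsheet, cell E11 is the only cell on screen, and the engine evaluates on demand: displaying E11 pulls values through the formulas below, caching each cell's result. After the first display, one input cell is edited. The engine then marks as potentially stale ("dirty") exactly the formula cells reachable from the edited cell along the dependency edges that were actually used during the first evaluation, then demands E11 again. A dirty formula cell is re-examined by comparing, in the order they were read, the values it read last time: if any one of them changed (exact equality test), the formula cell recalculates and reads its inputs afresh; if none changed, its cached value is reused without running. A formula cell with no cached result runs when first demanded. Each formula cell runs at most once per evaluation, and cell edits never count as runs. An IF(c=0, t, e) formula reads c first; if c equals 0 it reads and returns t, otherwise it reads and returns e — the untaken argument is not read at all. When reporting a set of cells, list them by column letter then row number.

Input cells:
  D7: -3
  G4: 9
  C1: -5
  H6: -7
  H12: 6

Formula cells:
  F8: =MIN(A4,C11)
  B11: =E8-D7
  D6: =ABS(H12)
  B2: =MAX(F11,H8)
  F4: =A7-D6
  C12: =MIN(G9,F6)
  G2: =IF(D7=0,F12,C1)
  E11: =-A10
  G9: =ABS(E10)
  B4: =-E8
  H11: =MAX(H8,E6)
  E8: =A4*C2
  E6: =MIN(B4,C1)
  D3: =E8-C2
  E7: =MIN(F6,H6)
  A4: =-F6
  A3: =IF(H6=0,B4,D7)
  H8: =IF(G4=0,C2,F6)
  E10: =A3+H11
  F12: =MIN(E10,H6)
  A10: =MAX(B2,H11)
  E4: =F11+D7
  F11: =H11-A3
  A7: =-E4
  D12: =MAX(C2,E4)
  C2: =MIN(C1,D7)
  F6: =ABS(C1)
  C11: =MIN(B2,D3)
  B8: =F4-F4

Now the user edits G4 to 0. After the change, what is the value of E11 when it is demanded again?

Initial pass — values computed on the first demand:
  C2 = MIN(-5, -3) = -5
  F6 = ABS(-5) = 5
  A4 = -(5) = -5
  E8 = -5 * -5 = 25
  B4 = -(25) = -25
  A3 = IF(H6=0: H6=-7 -> else branch D7) = -3
  E6 = MIN(-25, -5) = -25
  H8 = IF(G4=0: G4=9 -> else branch F6) = 5
  H11 = MAX(5, -25) = 5
  F11 = 5 - -3 = 8
  B2 = MAX(8, 5) = 8
  A10 = MAX(8, 5) = 8
  E11 = -(8) = -8

Second demand — change propagation:
  H8: re-runs because G4 9->0; new result -5.
  H11: re-runs because H8 5->-5; new result -5.
  F11: re-runs because H11 5->-5; new result -2.
  B2: re-runs because F11 8->-2; H8 5->-5; new result -2.
  A10: re-runs because B2 8->-2; H11 5->-5; new result -2.
  E11: re-runs because A10 8->-2; new result 2.

E11 now evaluates to 2.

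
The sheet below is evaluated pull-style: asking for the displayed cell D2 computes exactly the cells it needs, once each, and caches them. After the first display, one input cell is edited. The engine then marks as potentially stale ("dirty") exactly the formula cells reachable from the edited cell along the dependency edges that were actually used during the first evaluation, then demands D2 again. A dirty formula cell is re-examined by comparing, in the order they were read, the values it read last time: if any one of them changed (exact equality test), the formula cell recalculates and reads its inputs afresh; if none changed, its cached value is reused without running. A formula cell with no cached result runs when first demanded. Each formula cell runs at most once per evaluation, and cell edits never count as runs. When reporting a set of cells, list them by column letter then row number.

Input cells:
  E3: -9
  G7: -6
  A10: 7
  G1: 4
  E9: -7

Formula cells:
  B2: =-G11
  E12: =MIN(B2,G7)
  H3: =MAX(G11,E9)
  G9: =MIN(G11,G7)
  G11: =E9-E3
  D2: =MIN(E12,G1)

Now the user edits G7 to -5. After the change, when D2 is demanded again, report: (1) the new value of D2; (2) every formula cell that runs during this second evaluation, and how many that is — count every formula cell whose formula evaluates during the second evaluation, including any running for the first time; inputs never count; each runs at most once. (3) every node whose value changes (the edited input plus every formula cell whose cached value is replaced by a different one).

First demand of the output computes:
  G11 = -7 - -9 = 2
  B2 = -(2) = -2
  E12 = MIN(-2, -6) = -6
  D2 = MIN(-6, 4) = -6

After the edit, cleaning proceeds:
  E12: a read changed (G7 -6->-5) — executes, giving -5.
  D2: a read changed (E12 -6->-5) — executes, giving -5.

Demanding D2 again yields -5.
2 formula cells run: D2, E12.
The nodes whose values change: D2, E12, G7.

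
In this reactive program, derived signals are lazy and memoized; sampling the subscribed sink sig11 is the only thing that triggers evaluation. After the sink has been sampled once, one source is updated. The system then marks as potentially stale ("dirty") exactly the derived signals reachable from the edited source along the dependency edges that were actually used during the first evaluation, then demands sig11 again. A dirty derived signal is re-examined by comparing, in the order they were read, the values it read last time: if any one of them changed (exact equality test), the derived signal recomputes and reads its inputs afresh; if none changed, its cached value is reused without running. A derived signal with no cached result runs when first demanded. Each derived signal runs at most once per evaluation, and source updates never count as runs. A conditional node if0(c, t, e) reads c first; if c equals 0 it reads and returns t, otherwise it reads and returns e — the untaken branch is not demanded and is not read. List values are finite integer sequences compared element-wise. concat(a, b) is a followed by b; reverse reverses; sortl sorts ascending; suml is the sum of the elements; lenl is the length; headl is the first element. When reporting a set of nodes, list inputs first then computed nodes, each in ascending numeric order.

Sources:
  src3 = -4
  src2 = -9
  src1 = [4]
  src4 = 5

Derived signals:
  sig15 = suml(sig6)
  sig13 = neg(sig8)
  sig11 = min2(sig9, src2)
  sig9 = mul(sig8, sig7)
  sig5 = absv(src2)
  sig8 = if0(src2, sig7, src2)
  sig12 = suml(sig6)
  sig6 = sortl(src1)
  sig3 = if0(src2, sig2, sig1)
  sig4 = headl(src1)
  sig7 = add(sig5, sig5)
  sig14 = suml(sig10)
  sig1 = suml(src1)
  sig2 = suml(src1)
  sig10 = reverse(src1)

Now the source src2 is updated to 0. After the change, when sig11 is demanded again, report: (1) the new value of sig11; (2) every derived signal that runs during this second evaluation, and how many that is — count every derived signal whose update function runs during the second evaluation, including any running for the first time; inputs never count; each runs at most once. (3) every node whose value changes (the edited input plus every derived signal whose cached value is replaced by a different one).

First demand of the output computes:
  sig5 = absv(-9) = 9
  sig7 = add(9, 9) = 18
  sig8 = if0(src2=-9 -> else branch src2) = -9
  sig9 = mul(-9, 18) = -162
  sig11 = min2(-162, -9) = -162

After the edit, cleaning proceeds:
  sig5: a read changed (src2 -9->0) — executes, giving 0.
  sig7: a read changed (sig5 9->0; sig5 9->0) — executes, giving 0.
  sig8: a read changed (src2 -9->0; src2 -9->0) — executes, giving 0.
  sig9: a read changed (sig8 -9->0; sig7 18->0) — executes, giving 0.
  sig11: a read changed (sig9 -162->0; src2 -9->0) — executes, giving 0.

Demanding sig11 again yields 0.
5 derived signals run: sig5, sig7, sig8, sig9, sig11.
The nodes whose values change: src2, sig5, sig7, sig8, sig9, sig11.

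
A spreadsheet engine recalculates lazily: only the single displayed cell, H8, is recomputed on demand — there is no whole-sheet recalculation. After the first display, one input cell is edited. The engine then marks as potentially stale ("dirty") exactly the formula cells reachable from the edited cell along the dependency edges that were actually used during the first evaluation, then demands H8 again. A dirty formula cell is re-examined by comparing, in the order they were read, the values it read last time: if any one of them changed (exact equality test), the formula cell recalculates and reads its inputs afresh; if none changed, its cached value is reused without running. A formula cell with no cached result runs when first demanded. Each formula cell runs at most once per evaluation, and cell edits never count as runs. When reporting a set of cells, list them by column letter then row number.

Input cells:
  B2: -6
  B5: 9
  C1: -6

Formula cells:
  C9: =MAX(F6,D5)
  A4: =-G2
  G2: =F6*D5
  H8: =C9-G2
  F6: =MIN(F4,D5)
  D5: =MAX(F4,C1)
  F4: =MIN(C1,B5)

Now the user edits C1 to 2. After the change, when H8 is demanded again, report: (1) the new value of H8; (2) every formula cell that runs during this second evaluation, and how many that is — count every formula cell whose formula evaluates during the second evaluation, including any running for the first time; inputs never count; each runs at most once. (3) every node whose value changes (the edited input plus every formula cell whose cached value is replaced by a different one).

New value of H8: -2.
Formula cells that run: C9, D5, F4, F6, G2, H8 — 6 in total.
Values that change: C1, C9, D5, F4, F6, G2, H8.

First evaluation (everything demanded from the output):
  F4 = MIN(-6, 9) = -6
  D5 = MAX(-6, -6) = -6
  F6 = MIN(-6, -6) = -6
  C9 = MAX(-6, -6) = -6
  G2 = -6 * -6 = 36
  H8 = -6 - 36 = -42

Propagation after the edit:
  F4: runs — C1 -6->2; result 2.
  D5: runs — F4 -6->2; C1 -6->2; result 2.
  F6: runs — F4 -6->2; D5 -6->2; result 2.
  C9: runs — F6 -6->2; D5 -6->2; result 2.
  G2: runs — F6 -6->2; D5 -6->2; result 4.
  H8: runs — C9 -6->2; G2 36->4; result -2.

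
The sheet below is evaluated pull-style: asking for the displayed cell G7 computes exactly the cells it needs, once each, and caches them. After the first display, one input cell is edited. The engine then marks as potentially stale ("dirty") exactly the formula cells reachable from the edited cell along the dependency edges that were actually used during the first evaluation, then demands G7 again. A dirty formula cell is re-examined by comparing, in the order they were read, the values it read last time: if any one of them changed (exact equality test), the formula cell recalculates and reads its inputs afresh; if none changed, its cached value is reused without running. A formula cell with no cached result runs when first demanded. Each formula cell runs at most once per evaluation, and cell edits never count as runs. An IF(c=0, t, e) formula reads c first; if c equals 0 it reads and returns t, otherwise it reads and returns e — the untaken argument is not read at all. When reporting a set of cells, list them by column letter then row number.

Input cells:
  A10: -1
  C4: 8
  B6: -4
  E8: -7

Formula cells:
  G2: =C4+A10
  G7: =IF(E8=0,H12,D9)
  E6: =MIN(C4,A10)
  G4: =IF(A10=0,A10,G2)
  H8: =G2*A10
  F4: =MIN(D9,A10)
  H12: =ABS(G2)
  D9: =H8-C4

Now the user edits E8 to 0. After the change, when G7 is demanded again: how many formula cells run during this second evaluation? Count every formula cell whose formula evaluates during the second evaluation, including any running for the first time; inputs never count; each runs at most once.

First demand of the output computes:
  G2 = 8 + -1 = 7
  H8 = 7 * -1 = -7
  D9 = -7 - 8 = -15
  G7 = IF(E8=0: E8=-7 -> else branch D9) = -15

After the edit, cleaning proceeds:
  H12: had never run; runs now, result 7.
  G7: a read changed (E8 -7->0) — executes, giving 7.

Note the branch switch — H12 had no cache and runs now for the first time.

2 formula cells run: G7, H12.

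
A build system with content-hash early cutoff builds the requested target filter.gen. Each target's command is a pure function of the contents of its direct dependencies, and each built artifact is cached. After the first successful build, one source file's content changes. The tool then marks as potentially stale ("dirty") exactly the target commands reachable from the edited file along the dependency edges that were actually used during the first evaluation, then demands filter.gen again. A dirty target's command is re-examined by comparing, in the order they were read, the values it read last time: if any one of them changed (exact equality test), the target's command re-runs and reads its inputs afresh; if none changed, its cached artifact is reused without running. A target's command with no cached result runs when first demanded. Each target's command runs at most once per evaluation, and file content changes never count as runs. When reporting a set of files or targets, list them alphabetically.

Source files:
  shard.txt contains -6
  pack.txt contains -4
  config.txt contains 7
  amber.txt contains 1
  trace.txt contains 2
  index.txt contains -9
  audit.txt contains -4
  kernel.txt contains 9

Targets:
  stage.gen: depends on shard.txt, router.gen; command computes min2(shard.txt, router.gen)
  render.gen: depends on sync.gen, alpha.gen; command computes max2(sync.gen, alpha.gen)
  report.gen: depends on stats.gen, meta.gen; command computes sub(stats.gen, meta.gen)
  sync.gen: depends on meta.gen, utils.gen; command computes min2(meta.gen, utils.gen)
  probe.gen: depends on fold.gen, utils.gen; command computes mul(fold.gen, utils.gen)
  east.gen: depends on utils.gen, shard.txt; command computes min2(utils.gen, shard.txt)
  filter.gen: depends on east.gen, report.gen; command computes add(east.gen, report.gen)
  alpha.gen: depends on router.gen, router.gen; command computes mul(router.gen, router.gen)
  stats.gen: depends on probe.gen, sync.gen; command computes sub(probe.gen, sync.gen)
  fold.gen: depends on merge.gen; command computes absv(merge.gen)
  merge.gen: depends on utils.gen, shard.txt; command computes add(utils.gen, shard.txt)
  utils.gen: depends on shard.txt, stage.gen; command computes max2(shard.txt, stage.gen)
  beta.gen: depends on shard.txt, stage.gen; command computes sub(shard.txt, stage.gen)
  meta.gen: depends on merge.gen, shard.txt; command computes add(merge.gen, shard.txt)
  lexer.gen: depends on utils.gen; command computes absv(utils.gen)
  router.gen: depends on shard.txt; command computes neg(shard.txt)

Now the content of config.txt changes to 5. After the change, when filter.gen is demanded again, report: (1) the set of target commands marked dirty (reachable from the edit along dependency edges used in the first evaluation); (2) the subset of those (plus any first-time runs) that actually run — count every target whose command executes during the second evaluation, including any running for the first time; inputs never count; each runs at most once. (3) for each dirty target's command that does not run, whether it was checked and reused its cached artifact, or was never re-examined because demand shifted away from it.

First evaluation (everything demanded from the output):
  router.gen = neg(-6) = 6
  stage.gen = min2(-6, 6) = -6
  utils.gen = max2(-6, -6) = -6
  east.gen = min2(-6, -6) = -6
  merge.gen = add(-6, -6) = -12
  fold.gen = absv(-12) = 12
  meta.gen = add(-12, -6) = -18
  probe.gen = mul(12, -6) = -72
  sync.gen = min2(-18, -6) = -18
  stats.gen = sub(-72, -18) = -54
  report.gen = sub(-54, -18) = -36
  filter.gen = add(-6, -36) = -42

Propagation after the edit:
  config.txt feeds no computation that the output demands — nothing is marked dirty and nothing runs.

Key observation: config.txt is never demanded by the output, so the edit triggers no recomputation at all.

Marked dirty: none.
Target commands that run: none — 0 in total.
Every dirty target's command ran.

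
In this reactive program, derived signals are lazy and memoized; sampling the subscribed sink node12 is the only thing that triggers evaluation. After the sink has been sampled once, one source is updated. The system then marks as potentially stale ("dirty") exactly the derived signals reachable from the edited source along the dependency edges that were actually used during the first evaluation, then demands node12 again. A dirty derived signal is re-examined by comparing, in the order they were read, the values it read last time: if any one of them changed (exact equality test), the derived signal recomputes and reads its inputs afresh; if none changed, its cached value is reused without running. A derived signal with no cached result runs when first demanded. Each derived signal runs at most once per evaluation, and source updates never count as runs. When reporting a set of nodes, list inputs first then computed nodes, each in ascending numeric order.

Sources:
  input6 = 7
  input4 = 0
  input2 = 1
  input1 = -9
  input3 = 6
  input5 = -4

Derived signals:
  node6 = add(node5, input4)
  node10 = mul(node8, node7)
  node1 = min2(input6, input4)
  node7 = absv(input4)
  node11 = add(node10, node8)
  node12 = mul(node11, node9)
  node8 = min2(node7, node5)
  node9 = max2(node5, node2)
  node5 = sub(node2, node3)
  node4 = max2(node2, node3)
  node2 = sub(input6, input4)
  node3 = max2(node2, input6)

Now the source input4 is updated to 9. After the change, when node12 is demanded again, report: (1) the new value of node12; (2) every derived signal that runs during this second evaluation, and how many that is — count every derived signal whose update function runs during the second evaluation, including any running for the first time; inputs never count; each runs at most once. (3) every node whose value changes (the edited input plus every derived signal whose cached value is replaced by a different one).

First demand of the output computes:
  node2 = sub(7, 0) = 7
  node3 = max2(7, 7) = 7
  node5 = sub(7, 7) = 0
  node7 = absv(0) = 0
  node8 = min2(0, 0) = 0
  node9 = max2(0, 7) = 7
  node10 = mul(0, 0) = 0
  node11 = add(0, 0) = 0
  node12 = mul(0, 7) = 0

After the edit, cleaning proceeds:
  node2: a read changed (input4 0->9) — executes, giving -2.
  node3: a read changed (node2 7->-2) — executes, giving 7 — identical to its old value.
  node5: a read changed (node2 7->-2) — executes, giving -9.
  node7: a read changed (input4 0->9) — executes, giving 9.
  node8: a read changed (node7 0->9; node5 0->-9) — executes, giving -9.
  node9: a read changed (node5 0->-9; node2 7->-2) — executes, giving -2.
  node10: a read changed (node8 0->-9; node7 0->9) — executes, giving -81.
  node11: a read changed (node10 0->-81; node8 0->-9) — executes, giving -90.
  node12: a read changed (node11 0->-90; node9 7->-2) — executes, giving 180.

Demanding node12 again yields 180.
9 derived signals run: node2, node3, node5, node7, node8, node9, node10, node11, node12.
The nodes whose values change: input4, node2, node5, node7, node8, node9, node10, node11, node12.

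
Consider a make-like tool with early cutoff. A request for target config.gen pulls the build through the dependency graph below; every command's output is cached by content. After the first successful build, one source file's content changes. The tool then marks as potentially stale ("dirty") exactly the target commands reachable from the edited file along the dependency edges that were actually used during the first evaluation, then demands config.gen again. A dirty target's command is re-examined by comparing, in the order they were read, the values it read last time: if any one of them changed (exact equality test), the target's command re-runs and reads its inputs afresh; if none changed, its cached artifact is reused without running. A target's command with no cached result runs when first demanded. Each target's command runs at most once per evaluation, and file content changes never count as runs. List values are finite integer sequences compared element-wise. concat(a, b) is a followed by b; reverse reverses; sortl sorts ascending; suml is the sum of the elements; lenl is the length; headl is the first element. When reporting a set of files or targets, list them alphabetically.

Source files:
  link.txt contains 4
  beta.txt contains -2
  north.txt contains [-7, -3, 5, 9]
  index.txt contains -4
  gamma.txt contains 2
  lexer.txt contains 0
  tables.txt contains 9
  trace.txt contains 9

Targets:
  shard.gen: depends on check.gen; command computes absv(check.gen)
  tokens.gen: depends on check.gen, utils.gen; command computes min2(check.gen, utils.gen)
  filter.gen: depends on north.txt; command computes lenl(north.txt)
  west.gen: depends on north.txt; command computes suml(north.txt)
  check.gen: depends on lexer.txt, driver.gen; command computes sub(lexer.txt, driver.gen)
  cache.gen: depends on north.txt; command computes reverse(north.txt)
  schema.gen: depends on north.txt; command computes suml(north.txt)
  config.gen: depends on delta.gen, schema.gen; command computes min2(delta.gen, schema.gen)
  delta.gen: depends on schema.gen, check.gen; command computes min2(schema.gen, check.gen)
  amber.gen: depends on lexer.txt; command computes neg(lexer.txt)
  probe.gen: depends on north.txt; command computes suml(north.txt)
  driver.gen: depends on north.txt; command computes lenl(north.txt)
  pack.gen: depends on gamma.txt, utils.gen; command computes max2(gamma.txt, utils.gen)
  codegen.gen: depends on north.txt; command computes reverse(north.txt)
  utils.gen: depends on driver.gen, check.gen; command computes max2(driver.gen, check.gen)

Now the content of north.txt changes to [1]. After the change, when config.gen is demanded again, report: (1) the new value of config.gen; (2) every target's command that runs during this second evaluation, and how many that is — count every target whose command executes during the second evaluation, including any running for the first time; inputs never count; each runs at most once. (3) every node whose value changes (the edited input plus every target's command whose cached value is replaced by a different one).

First demand of the output computes:
  driver.gen = lenl([-7, -3, 5, 9]) = 4
  check.gen = sub(0, 4) = -4
  schema.gen = suml([-7, -3, 5, 9]) = 4
  delta.gen = min2(4, -4) = -4
  config.gen = min2(-4, 4) = -4

After the edit, cleaning proceeds:
  driver.gen: a read changed (north.txt [-7, -3, 5, 9]->[1]) — executes, giving 1.
  check.gen: a read changed (driver.gen 4->1) — executes, giving -1.
  schema.gen: a read changed (north.txt [-7, -3, 5, 9]->[1]) — executes, giving 1.
  delta.gen: a read changed (schema.gen 4->1; check.gen -4->-1) — executes, giving -1.
  config.gen: a read changed (delta.gen -4->-1; schema.gen 4->1) — executes, giving -1.

Demanding config.gen again yields -1.
5 target commands run: check.gen, config.gen, delta.gen, driver.gen, schema.gen.
The nodes whose values change: check.gen, config.gen, delta.gen, driver.gen, north.txt, schema.gen.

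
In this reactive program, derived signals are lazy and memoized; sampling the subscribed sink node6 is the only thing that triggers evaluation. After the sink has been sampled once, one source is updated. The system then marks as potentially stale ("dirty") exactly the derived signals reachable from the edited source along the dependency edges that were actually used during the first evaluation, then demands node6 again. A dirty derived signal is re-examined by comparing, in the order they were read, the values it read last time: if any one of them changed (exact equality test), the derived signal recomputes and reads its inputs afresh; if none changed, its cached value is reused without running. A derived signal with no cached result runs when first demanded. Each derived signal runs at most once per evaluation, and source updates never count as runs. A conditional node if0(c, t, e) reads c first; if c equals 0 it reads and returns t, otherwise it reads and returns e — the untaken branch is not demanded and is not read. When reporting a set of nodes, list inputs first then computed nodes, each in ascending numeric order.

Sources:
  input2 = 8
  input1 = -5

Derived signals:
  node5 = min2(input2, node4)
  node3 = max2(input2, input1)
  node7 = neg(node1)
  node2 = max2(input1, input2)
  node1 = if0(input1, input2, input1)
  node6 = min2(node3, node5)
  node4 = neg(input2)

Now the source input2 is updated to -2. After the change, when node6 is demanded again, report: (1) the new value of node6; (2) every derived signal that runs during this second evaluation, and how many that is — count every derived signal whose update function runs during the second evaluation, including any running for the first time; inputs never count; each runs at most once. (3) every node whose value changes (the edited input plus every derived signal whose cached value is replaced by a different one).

Demanding node6 again yields -2.
4 derived signals run: node3, node4, node5, node6.
The nodes whose values change: input2, node3, node4, node5, node6.

First demand of the output computes:
  node3 = max2(8, -5) = 8
  node4 = neg(8) = -8
  node5 = min2(8, -8) = -8
  node6 = min2(8, -8) = -8

After the edit, cleaning proceeds:
  node3: a read changed (input2 8->-2) — executes, giving -2.
  node4: a read changed (input2 8->-2) — executes, giving 2.
  node5: a read changed (input2 8->-2; node4 -8->2) — executes, giving -2.
  node6: a read changed (node3 8->-2; node5 -8->-2) — executes, giving -2.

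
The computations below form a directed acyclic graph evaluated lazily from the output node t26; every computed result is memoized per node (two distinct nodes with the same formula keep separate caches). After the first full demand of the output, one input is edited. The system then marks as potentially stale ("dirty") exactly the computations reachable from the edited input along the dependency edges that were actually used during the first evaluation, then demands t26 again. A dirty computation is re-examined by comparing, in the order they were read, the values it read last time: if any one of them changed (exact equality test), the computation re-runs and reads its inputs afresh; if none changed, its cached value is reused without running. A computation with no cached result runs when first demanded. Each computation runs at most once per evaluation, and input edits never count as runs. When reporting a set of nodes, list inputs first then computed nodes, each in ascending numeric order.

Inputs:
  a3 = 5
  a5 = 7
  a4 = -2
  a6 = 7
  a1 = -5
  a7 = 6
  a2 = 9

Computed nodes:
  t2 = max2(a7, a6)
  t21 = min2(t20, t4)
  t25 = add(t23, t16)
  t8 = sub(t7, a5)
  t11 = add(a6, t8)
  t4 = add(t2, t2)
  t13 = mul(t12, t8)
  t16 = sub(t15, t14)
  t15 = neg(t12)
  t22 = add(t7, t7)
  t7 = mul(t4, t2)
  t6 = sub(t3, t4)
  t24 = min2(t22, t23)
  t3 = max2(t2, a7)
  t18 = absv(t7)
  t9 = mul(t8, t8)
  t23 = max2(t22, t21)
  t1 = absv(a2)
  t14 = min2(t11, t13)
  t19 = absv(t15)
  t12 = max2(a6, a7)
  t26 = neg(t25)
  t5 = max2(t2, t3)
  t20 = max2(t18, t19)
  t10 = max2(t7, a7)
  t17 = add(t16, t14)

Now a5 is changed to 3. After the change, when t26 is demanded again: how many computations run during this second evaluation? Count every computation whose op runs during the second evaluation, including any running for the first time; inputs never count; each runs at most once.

First demand of the output computes:
  t2 = max2(6, 7) = 7
  t4 = add(7, 7) = 14
  t7 = mul(14, 7) = 98
  t8 = sub(98, 7) = 91
  t11 = add(7, 91) = 98
  t12 = max2(7, 6) = 7
  t13 = mul(7, 91) = 637
  t14 = min2(98, 637) = 98
  t15 = neg(7) = -7
  t16 = sub(-7, 98) = -105
  t18 = absv(98) = 98
  t19 = absv(-7) = 7
  t20 = max2(98, 7) = 98
  t21 = min2(98, 14) = 14
  t22 = add(98, 98) = 196
  t23 = max2(196, 14) = 196
  t25 = add(196, -105) = 91
  t26 = neg(91) = -91

After the edit, cleaning proceeds:
  t8: a read changed (a5 7->3) — executes, giving 95.
  t11: a read changed (t8 91->95) — executes, giving 102.
  t13: a read changed (t8 91->95) — executes, giving 665.
  t14: a read changed (t11 98->102; t13 637->665) — executes, giving 102.
  t16: a read changed (t14 98->102) — executes, giving -109.
  t25: a read changed (t16 -105->-109) — executes, giving 87.
  t26: a read changed (t25 91->87) — executes, giving -87.

7 computations run: t8, t11, t13, t14, t16, t25, t26.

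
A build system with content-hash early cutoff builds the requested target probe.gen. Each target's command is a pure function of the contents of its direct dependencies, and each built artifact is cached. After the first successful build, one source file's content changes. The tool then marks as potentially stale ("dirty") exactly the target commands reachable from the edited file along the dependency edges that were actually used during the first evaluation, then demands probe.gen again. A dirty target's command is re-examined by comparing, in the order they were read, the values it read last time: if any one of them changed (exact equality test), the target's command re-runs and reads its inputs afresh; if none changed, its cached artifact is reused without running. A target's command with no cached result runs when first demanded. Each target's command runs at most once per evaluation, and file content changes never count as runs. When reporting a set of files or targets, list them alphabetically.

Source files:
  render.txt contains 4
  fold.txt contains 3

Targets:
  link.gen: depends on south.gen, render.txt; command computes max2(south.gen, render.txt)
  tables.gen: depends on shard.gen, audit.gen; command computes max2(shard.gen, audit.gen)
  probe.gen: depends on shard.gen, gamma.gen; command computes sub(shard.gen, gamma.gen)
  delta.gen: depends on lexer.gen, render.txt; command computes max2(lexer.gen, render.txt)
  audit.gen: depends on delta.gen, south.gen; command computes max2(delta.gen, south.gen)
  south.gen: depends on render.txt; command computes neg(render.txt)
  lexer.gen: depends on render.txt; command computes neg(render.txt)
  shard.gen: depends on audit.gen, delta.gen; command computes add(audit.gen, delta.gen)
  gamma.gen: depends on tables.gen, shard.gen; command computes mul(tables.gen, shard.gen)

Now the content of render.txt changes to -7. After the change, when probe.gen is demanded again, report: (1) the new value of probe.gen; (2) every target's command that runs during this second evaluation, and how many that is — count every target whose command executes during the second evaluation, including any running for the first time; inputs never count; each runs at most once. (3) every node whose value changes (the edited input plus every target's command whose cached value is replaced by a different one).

New value of probe.gen: -182.
Target commands that run: audit.gen, delta.gen, gamma.gen, lexer.gen, probe.gen, shard.gen, south.gen, tables.gen — 8 in total.
Values that change: audit.gen, delta.gen, gamma.gen, lexer.gen, probe.gen, render.txt, shard.gen, south.gen, tables.gen.

First evaluation (everything demanded from the output):
  lexer.gen = neg(4) = -4
  delta.gen = max2(-4, 4) = 4
  south.gen = neg(4) = -4
  audit.gen = max2(4, -4) = 4
  shard.gen = add(4, 4) = 8
  tables.gen = max2(8, 4) = 8
  gamma.gen = mul(8, 8) = 64
  probe.gen = sub(8, 64) = -56

Propagation after the edit:
  lexer.gen: runs — render.txt 4->-7; result 7.
  delta.gen: runs — lexer.gen -4->7; render.txt 4->-7; result 7.
  south.gen: runs — render.txt 4->-7; result 7.
  audit.gen: runs — delta.gen 4->7; south.gen -4->7; result 7.
  shard.gen: runs — audit.gen 4->7; delta.gen 4->7; result 14.
  tables.gen: runs — shard.gen 8->14; audit.gen 4->7; result 14.
  gamma.gen: runs — tables.gen 8->14; shard.gen 8->14; result 196.
  probe.gen: runs — shard.gen 8->14; gamma.gen 64->196; result -182.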